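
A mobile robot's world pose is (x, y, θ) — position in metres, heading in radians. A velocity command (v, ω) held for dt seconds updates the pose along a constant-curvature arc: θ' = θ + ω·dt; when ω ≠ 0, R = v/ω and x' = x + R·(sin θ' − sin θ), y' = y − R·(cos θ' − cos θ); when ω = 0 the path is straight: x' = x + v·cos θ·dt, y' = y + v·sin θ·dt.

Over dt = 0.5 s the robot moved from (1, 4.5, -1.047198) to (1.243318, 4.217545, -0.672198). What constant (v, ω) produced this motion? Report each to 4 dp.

v = 0.7500, ω = 0.7500

Δθ = -0.672198 − -1.047198 = 0.375000
ω = Δθ/dt = 0.375000/0.5 = 0.7500
R = −Δy/(cos θ' − cos θ) = 1.0000
v = R·ω = 1.0000·0.7500 = 0.7500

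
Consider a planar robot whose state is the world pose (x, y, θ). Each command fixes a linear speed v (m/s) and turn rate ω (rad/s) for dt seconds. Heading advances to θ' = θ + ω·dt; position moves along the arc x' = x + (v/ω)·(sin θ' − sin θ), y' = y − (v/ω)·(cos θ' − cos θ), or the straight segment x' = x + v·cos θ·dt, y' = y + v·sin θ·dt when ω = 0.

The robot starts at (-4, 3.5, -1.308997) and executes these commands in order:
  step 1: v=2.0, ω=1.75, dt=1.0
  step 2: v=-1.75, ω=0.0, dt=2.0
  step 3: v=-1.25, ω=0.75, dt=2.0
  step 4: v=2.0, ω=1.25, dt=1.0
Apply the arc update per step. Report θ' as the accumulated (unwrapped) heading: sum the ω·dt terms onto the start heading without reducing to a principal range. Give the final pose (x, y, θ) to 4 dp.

step 1: θ'=0.4410 (R=1.1429) → pose (-2.4083, 2.7623, 0.4410)
step 2: θ'=0.4410 (straight) → pose (-5.5734, 1.2683, 0.4410)
step 3: θ'=1.9410 (R=-1.6667) → pose (-6.4157, -0.8419, 1.9410)
step 4: θ'=3.1910 (R=1.6000) → pose (-7.9864, 0.1773, 3.1910)

(-7.9864, 0.1773, 3.1910)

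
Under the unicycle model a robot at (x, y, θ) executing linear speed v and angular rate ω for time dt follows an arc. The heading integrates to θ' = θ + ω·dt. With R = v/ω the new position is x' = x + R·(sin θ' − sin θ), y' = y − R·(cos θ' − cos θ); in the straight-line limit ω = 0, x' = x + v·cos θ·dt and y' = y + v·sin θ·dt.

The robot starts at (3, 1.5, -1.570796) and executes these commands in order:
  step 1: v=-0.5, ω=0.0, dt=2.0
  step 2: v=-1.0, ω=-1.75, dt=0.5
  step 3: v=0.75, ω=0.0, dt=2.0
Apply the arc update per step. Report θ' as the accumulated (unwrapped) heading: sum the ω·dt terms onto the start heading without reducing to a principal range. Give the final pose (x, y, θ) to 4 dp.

step 1: θ'=-1.5708 (straight) → pose (3.0000, 2.5000, -1.5708)
step 2: θ'=-2.4458 (R=0.5714) → pose (3.2051, 2.9386, -2.4458)
step 3: θ'=-2.4458 (straight) → pose (2.0538, 1.9771, -2.4458)

(2.0538, 1.9771, -2.4458)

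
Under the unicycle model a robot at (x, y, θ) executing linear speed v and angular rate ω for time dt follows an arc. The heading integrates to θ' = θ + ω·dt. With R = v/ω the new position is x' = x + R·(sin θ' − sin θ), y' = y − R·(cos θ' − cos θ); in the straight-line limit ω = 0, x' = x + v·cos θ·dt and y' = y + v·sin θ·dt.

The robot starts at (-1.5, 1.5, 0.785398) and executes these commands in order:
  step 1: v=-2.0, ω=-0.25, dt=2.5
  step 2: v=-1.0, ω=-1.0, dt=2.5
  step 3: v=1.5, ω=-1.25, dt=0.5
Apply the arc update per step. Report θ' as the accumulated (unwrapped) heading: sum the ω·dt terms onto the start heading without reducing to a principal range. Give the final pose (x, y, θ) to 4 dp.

step 1: θ'=0.1604 (R=8.0000) → pose (-5.8792, -0.7405, 0.1604)
step 2: θ'=-2.3396 (R=1.0000) → pose (-6.7576, 0.9420, -2.3396)
step 3: θ'=-2.9646 (R=-1.2000) → pose (-7.4088, 0.5951, -2.9646)

(-7.4088, 0.5951, -2.9646)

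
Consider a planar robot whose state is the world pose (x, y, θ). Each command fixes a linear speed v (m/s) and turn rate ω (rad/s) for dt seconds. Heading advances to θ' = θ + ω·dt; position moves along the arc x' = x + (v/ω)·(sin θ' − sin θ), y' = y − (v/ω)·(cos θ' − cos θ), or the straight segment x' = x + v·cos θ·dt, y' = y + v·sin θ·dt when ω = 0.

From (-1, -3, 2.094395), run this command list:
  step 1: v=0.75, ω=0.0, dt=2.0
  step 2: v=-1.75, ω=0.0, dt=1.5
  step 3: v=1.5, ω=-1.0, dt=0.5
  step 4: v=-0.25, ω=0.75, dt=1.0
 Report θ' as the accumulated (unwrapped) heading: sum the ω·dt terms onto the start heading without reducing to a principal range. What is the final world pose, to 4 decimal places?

step 1: θ'=2.0944 (straight) → pose (-1.7500, -1.7010, 2.0944)
step 2: θ'=2.0944 (straight) → pose (-0.4375, -3.9743, 2.0944)
step 3: θ'=1.5944 (R=-1.5000) → pose (-0.6380, -3.2597, 1.5944)
step 4: θ'=2.3444 (R=-0.3333) → pose (-0.5433, -3.4847, 2.3444)

(-0.5433, -3.4847, 2.3444)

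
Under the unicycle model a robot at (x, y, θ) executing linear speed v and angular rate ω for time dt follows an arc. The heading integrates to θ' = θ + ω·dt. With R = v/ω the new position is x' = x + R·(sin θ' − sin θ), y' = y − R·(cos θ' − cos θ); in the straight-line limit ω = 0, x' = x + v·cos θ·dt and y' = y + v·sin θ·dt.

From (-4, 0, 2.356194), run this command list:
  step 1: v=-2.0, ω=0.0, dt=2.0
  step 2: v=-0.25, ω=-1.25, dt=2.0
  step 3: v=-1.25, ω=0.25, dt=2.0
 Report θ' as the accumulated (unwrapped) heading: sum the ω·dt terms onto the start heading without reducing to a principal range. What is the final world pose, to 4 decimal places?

(-3.8018, -3.4300, 0.3562)

step 1: θ'=2.3562 (straight) → pose (-1.1716, -2.8284, 2.3562)
step 2: θ'=-0.1438 (R=0.2000) → pose (-1.3417, -3.1678, -0.1438)
step 3: θ'=0.3562 (R=-5.0000) → pose (-3.8018, -3.4300, 0.3562)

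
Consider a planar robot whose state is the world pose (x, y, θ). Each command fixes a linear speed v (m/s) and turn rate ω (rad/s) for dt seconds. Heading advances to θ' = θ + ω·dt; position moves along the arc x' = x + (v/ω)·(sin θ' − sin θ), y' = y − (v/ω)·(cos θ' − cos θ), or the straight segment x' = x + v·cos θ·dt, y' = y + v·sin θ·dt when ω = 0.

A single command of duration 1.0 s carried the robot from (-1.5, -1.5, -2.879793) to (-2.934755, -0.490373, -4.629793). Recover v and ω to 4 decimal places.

Δθ = -4.629793 − -2.879793 = -1.750000
ω = Δθ/dt = -1.750000/1.0 = -1.7500
R = Δx/(sin θ' − sin θ) = -1.1429
v = R·ω = -1.1429·-1.7500 = 2.0000

v = 2.0000, ω = -1.7500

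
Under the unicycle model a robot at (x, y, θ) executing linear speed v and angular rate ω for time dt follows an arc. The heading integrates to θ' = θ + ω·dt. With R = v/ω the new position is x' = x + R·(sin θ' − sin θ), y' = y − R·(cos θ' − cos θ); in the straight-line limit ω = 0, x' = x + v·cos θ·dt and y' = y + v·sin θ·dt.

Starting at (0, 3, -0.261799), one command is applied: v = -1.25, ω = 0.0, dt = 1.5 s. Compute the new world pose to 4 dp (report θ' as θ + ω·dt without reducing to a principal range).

θ' = -0.2618 + 0.0·1.5 = -0.2618
ω = 0 → straight: x' = 0 + -1.25·cos(-0.2618)·1.5 = -1.8111
y' = 3 + -1.25·sin(-0.2618)·1.5 = 3.4853

(-1.8111, 3.4853, -0.2618)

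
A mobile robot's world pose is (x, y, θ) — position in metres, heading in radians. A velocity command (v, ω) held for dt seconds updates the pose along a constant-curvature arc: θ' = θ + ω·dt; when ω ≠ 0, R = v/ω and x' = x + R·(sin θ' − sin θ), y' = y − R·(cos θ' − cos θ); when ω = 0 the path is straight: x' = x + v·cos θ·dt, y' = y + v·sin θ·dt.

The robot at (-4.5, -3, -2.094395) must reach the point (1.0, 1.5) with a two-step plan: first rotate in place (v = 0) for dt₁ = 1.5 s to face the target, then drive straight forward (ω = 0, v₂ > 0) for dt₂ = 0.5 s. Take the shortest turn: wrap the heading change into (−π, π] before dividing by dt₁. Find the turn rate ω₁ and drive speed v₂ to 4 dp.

heading to target = atan2(1.5−-3, 1−-4.5) = 0.6857
Δθ = wrap(0.6857 − -2.0944) = 2.7801; ω₁ = Δθ/dt₁ = 1.8534
distance = √((1−-4.5)² + (1.5−-3)²) = 7.1063; v₂ = distance/dt₂ = 14.2127

ω₁ = 1.8534, v₂ = 14.2127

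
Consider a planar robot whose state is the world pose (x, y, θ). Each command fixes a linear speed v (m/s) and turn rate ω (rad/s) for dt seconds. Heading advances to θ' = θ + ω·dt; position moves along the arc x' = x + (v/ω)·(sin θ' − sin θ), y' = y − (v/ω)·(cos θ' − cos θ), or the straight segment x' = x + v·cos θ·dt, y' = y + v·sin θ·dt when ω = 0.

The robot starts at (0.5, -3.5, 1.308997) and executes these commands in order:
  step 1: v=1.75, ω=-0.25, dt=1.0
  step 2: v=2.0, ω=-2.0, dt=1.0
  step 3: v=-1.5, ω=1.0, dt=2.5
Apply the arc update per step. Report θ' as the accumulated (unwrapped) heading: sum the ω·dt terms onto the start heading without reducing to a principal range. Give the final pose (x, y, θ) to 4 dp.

(0.1263, -2.6500, 1.5590)

step 1: θ'=1.0590 (R=-7.0000) → pose (1.1584, -1.8835, 1.0590)
step 2: θ'=-0.9410 (R=-1.0000) → pose (2.8384, -1.7843, -0.9410)
step 3: θ'=1.5590 (R=-1.5000) → pose (0.1263, -2.6500, 1.5590)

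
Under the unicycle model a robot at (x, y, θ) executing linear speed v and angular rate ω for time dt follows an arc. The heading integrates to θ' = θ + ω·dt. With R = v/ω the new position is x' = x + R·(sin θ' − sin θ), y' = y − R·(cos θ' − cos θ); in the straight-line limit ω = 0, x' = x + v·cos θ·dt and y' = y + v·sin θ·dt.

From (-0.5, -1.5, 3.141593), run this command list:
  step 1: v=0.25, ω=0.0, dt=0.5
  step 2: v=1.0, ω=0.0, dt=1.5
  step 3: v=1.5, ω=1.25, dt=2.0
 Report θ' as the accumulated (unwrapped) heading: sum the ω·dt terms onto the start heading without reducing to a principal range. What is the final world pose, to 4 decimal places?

(-2.8432, -3.6614, 5.6416)

step 1: θ'=3.1416 (straight) → pose (-0.6250, -1.5000, 3.1416)
step 2: θ'=3.1416 (straight) → pose (-2.1250, -1.5000, 3.1416)
step 3: θ'=5.6416 (R=1.2000) → pose (-2.8432, -3.6614, 5.6416)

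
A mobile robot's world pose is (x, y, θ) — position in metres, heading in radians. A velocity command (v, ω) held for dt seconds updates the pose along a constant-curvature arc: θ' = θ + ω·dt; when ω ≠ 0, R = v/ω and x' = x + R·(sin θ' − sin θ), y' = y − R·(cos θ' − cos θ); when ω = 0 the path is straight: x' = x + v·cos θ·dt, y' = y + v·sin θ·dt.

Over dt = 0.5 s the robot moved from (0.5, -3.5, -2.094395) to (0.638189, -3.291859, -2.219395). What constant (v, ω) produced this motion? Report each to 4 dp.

v = -0.5000, ω = -0.2500

Δθ = -2.219395 − -2.094395 = -0.125000
ω = Δθ/dt = -0.125000/0.5 = -0.2500
R = −Δy/(cos θ' − cos θ) = 2.0000
v = R·ω = 2.0000·-0.2500 = -0.5000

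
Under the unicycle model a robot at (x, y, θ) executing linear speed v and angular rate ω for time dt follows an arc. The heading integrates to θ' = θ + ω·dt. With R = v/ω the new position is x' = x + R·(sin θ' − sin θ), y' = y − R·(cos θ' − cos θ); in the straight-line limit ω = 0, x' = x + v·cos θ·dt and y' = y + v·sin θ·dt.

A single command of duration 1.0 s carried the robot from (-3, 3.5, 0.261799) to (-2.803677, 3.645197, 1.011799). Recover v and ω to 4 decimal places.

v = 0.2500, ω = 0.7500

Δθ = 1.011799 − 0.261799 = 0.750000
ω = Δθ/dt = 0.750000/1.0 = 0.7500
R = Δx/(sin θ' − sin θ) = 0.3333
v = R·ω = 0.3333·0.7500 = 0.2500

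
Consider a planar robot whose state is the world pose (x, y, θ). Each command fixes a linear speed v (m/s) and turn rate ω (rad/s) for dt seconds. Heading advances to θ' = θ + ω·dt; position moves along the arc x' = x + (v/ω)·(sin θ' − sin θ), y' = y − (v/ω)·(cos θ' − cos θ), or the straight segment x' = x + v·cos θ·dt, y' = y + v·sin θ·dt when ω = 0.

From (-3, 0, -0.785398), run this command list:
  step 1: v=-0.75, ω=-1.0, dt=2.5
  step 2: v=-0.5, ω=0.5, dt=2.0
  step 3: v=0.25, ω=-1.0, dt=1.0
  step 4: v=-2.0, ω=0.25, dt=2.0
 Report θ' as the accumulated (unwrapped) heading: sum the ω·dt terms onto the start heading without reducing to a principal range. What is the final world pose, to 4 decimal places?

step 1: θ'=-3.2854 (R=0.7500) → pose (-2.3622, 1.2726, -3.2854)
step 2: θ'=-2.2854 (R=-1.0000) → pose (-1.4635, 1.6069, -2.2854)
step 3: θ'=-3.2854 (R=-0.2500) → pose (-1.6882, 1.5234, -3.2854)
step 4: θ'=-2.7854 (R=-8.0000) → pose (2.2480, 1.9429, -2.7854)

(2.2480, 1.9429, -2.7854)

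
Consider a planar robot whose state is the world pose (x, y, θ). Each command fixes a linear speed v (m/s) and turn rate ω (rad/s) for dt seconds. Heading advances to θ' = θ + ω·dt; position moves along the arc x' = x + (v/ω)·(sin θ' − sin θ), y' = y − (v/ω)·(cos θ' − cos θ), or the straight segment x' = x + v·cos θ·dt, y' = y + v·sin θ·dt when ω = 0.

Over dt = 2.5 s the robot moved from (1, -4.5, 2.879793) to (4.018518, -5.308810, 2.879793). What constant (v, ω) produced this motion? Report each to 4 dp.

v = -1.2500, ω = 0.0000

Δθ = 2.879793 − 2.879793 = 0.000000
ω = Δθ/dt = 0.000000/2.5 = 0.0000
ω = 0 → v = (Δx·cos θ + Δy·sin θ)/dt = -1.2500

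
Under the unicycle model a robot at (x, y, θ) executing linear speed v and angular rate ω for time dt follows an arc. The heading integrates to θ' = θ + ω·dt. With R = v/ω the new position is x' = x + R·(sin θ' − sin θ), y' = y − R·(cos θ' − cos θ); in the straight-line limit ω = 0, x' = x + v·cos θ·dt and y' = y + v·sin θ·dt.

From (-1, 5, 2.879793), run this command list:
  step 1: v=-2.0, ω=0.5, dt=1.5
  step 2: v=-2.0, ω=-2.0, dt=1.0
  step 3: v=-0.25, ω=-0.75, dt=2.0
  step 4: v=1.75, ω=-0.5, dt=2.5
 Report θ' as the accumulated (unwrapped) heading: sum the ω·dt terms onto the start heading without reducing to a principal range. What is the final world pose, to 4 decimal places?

step 1: θ'=3.6298 (R=-4.0000) → pose (1.9114, 5.3310, 3.6298)
step 2: θ'=1.6298 (R=1.0000) → pose (3.3787, 4.5068, 1.6298)
step 3: θ'=0.1298 (R=0.3333) → pose (3.0891, 4.1566, 0.1298)
step 4: θ'=-1.1202 (R=-3.5000) → pose (6.6928, 2.2103, -1.1202)

(6.6928, 2.2103, -1.1202)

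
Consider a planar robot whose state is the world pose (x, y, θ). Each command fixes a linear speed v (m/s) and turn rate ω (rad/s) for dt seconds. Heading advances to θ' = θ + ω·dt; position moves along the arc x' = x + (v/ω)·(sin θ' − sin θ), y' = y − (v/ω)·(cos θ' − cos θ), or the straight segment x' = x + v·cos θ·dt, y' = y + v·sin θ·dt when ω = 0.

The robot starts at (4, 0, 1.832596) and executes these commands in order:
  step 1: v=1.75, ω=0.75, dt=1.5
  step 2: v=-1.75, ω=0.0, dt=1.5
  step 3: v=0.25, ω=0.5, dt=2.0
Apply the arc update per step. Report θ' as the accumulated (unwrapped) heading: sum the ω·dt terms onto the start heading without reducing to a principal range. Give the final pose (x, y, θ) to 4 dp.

(4.2981, 1.0608, 3.9576)

step 1: θ'=2.9576 (R=2.3333) → pose (2.1731, 1.6900, 2.9576)
step 2: θ'=2.9576 (straight) → pose (4.7538, 1.2098, 2.9576)
step 3: θ'=3.9576 (R=0.5000) → pose (4.2981, 1.0608, 3.9576)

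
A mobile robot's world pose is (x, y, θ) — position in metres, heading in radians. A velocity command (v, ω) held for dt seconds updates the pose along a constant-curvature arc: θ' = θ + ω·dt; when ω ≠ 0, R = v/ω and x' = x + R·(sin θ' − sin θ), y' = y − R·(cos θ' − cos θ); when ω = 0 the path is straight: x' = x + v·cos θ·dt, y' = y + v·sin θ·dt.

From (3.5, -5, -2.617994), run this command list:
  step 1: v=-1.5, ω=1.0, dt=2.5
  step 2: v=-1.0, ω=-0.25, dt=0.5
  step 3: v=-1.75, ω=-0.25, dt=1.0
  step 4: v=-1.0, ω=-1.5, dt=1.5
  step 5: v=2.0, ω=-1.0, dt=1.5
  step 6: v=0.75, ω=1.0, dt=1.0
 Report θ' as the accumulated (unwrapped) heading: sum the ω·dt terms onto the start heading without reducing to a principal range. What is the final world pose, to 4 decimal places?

step 1: θ'=-0.1180 (R=-1.5000) → pose (2.9266, -2.2114, -0.1180)
step 2: θ'=-0.2430 (R=4.0000) → pose (2.4350, -2.1217, -0.2430)
step 3: θ'=-0.4930 (R=7.0000) → pose (0.8064, -1.4938, -0.4930)
step 4: θ'=-2.7430 (R=0.6667) → pose (0.8632, -0.2921, -2.7430)
step 5: θ'=-4.2430 (R=-2.0000) → pose (-1.6967, 0.6464, -4.2430)
step 6: θ'=-3.2430 (R=0.7500) → pose (-2.2897, 1.0533, -3.2430)

(-2.2897, 1.0533, -3.2430)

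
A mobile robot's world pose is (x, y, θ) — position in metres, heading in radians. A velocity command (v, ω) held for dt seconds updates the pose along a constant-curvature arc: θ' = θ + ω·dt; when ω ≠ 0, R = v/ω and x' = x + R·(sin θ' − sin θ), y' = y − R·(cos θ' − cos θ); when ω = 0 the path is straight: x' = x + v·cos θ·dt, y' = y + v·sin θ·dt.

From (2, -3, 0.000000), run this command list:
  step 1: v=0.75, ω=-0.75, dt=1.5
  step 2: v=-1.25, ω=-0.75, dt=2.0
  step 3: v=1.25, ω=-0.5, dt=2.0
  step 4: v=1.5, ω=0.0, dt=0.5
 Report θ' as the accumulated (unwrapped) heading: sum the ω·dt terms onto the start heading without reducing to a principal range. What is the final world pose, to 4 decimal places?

step 1: θ'=-1.1250 (R=-1.0000) → pose (2.9023, -3.5688, -1.1250)
step 2: θ'=-2.6250 (R=1.6667) → pose (3.5828, -1.4010, -2.6250)
step 3: θ'=-3.6250 (R=-2.5000) → pose (1.1860, -1.4408, -3.6250)
step 4: θ'=-3.6250 (straight) → pose (0.5220, -1.0922, -3.6250)

(0.5220, -1.0922, -3.6250)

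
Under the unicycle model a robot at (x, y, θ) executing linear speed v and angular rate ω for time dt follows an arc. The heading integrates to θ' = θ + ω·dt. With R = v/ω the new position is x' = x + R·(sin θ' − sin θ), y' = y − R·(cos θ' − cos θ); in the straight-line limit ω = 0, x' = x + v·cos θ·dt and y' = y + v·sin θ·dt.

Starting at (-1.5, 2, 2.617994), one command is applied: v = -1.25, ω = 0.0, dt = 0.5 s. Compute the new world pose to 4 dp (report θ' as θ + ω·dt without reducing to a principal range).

θ' = 2.6180 + 0.0·0.5 = 2.6180
ω = 0 → straight: x' = -1.5 + -1.25·cos(2.6180)·0.5 = -0.9587
y' = 2 + -1.25·sin(2.6180)·0.5 = 1.6875

(-0.9587, 1.6875, 2.6180)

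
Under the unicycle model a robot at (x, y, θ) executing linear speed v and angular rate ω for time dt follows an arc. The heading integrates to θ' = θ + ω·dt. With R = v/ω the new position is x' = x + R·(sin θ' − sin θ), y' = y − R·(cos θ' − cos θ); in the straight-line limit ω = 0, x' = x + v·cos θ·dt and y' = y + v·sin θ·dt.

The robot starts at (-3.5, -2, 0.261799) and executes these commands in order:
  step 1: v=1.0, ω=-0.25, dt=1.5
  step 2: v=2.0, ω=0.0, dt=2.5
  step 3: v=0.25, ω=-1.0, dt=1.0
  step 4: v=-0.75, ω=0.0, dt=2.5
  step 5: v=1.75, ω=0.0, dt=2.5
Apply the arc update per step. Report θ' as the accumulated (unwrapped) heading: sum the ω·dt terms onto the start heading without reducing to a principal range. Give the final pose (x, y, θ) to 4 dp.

(4.2556, -4.8348, -1.1132)

step 1: θ'=-0.1132 (R=-4.0000) → pose (-2.0129, -1.8893, -0.1132)
step 2: θ'=-0.1132 (straight) → pose (2.9551, -2.4541, -0.1132)
step 3: θ'=-1.1132 (R=-0.2500) → pose (3.1511, -2.5921, -1.1132)
step 4: θ'=-1.1132 (straight) → pose (2.3228, -0.9100, -1.1132)
step 5: θ'=-1.1132 (straight) → pose (4.2556, -4.8348, -1.1132)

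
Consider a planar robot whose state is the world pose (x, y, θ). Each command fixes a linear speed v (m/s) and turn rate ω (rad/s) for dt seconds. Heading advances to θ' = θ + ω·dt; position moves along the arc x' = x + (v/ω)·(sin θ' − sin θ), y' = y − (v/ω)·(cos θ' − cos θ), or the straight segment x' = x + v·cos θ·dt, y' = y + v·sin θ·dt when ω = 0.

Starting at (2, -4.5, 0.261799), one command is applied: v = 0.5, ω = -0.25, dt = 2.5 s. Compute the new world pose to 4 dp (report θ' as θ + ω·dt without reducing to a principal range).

(3.2282, -4.5623, -0.3632)

θ' = 0.2618 + -0.25·2.5 = -0.3632
R = v/ω = 0.5/-0.25 = -2.0000
x' = 2 + -2.0000·(sin -0.3632 − sin 0.2618) = 3.2282
y' = -4.5 − -2.0000·(cos -0.3632 − cos 0.2618) = -4.5623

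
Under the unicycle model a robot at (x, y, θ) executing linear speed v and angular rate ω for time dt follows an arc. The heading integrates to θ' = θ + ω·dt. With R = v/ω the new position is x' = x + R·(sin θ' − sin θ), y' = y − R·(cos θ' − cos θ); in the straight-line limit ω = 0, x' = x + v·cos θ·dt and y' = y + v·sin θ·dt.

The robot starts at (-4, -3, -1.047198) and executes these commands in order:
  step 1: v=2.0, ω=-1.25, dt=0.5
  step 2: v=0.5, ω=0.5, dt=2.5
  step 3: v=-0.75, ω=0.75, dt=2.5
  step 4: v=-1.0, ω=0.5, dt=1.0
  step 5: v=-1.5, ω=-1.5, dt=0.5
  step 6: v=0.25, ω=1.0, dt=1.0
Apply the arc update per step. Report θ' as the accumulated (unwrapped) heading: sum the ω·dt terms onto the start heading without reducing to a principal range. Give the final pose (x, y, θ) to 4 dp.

step 1: θ'=-1.6722 (R=-1.6000) → pose (-3.7939, -3.9620, -1.6722)
step 2: θ'=-0.4222 (R=1.0000) → pose (-3.2088, -4.9754, -0.4222)
step 3: θ'=1.4528 (R=-1.0000) → pose (-4.6116, -5.7699, 1.4528)
step 4: θ'=1.9528 (R=-2.0000) → pose (-4.4813, -6.7509, 1.9528)
step 5: θ'=1.2028 (R=1.0000) → pose (-4.4762, -7.4834, 1.2028)
step 6: θ'=2.2028 (R=0.2500) → pose (-4.5077, -7.2458, 2.2028)

(-4.5077, -7.2458, 2.2028)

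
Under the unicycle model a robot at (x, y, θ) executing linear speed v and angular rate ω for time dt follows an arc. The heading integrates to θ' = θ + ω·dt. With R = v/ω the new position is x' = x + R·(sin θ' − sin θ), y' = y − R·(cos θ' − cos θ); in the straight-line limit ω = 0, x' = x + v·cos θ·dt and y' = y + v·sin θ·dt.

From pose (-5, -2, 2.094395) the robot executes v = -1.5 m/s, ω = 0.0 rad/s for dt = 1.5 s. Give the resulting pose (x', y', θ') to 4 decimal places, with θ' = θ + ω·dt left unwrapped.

(-3.8750, -3.9486, 2.0944)

θ' = 2.0944 + 0.0·1.5 = 2.0944
ω = 0 → straight: x' = -5 + -1.5·cos(2.0944)·1.5 = -3.8750
y' = -2 + -1.5·sin(2.0944)·1.5 = -3.9486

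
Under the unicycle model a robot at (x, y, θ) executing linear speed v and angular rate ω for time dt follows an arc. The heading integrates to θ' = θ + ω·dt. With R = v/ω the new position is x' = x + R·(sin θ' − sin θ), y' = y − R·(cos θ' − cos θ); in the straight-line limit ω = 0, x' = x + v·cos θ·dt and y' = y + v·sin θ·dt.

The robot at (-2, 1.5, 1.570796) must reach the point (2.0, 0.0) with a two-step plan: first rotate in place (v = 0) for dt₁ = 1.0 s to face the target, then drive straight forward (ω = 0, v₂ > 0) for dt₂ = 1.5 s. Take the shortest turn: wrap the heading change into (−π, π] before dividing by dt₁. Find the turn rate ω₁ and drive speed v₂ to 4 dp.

heading to target = atan2(0−1.5, 2−-2) = -0.3588
Δθ = wrap(-0.3588 − 1.5708) = -1.9296; ω₁ = Δθ/dt₁ = -1.9296
distance = √((2−-2)² + (0−1.5)²) = 4.2720; v₂ = distance/dt₂ = 2.8480

ω₁ = -1.9296, v₂ = 2.8480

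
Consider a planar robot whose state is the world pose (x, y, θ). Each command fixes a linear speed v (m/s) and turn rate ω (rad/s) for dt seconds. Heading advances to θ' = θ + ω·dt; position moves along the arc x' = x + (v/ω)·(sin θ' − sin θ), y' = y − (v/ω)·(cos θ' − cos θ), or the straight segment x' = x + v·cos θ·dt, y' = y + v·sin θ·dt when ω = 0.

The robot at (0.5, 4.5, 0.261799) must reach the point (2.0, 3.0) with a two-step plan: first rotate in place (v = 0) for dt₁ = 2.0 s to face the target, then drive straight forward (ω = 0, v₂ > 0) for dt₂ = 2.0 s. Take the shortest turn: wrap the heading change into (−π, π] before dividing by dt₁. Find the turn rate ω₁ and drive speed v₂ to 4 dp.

heading to target = atan2(3−4.5, 2−0.5) = -0.7854
Δθ = wrap(-0.7854 − 0.2618) = -1.0472; ω₁ = Δθ/dt₁ = -0.5236
distance = √((2−0.5)² + (3−4.5)²) = 2.1213; v₂ = distance/dt₂ = 1.0607

ω₁ = -0.5236, v₂ = 1.0607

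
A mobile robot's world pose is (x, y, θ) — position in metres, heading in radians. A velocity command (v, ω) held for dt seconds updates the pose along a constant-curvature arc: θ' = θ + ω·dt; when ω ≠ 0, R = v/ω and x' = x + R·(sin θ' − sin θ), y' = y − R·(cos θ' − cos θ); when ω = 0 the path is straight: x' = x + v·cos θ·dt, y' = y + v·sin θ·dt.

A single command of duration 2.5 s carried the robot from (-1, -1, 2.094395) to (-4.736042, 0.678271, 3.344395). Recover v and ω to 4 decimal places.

Δθ = 3.344395 − 2.094395 = 1.250000
ω = Δθ/dt = 1.250000/2.5 = 0.5000
R = Δx/(sin θ' − sin θ) = 3.5000
v = R·ω = 3.5000·0.5000 = 1.7500

v = 1.7500, ω = 0.5000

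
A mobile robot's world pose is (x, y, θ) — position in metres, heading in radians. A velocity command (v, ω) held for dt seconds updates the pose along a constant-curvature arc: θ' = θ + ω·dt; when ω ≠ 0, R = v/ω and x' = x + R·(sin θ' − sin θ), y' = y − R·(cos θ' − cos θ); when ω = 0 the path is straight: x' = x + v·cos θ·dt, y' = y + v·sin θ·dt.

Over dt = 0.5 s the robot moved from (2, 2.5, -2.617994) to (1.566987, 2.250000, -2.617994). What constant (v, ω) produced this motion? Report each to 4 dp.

v = 1.0000, ω = 0.0000

Δθ = -2.617994 − -2.617994 = 0.000000
ω = Δθ/dt = 0.000000/0.5 = 0.0000
ω = 0 → v = (Δx·cos θ + Δy·sin θ)/dt = 1.0000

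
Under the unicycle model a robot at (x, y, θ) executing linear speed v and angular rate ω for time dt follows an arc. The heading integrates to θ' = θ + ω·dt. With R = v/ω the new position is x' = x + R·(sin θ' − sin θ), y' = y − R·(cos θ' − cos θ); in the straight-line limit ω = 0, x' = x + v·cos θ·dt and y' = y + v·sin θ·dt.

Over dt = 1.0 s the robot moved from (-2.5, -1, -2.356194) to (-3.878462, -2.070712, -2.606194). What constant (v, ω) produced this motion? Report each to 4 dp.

v = 1.7500, ω = -0.2500

Δθ = -2.606194 − -2.356194 = -0.250000
ω = Δθ/dt = -0.250000/1.0 = -0.2500
R = Δx/(sin θ' − sin θ) = -7.0000
v = R·ω = -7.0000·-0.2500 = 1.7500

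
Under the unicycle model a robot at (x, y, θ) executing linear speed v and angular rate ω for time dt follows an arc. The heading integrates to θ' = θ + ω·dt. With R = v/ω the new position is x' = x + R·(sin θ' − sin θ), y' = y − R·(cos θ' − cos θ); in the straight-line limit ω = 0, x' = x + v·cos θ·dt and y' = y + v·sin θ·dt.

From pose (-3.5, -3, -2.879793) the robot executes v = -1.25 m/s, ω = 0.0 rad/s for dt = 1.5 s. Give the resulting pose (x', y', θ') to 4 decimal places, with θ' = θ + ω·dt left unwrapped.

θ' = -2.8798 + 0.0·1.5 = -2.8798
ω = 0 → straight: x' = -3.5 + -1.25·cos(-2.8798)·1.5 = -1.6889
y' = -3 + -1.25·sin(-2.8798)·1.5 = -2.5147

(-1.6889, -2.5147, -2.8798)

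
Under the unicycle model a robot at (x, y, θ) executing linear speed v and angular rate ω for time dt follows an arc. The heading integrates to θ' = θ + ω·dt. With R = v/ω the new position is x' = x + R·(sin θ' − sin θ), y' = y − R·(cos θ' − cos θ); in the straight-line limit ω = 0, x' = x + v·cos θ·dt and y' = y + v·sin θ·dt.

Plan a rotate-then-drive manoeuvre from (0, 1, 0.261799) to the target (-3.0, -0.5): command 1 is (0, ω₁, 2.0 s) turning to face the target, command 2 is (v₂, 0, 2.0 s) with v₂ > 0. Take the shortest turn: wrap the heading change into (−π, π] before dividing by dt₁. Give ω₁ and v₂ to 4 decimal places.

heading to target = atan2(-0.5−1, -3−0) = -2.6779
Δθ = wrap(-2.6779 − 0.2618) = -2.9397; ω₁ = Δθ/dt₁ = -1.4699
distance = √((-3−0)² + (-0.5−1)²) = 3.3541; v₂ = distance/dt₂ = 1.6771

ω₁ = -1.4699, v₂ = 1.6771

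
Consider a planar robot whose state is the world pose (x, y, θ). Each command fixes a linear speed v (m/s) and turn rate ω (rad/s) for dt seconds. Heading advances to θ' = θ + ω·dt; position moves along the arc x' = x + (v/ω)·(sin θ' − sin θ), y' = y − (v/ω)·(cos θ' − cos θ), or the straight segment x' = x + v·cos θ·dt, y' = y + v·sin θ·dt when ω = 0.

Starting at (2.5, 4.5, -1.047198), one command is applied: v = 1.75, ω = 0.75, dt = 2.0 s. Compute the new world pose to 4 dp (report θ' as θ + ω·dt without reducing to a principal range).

θ' = -1.0472 + 0.75·2.0 = 0.4528
R = v/ω = 1.75/0.75 = 2.3333
x' = 2.5 + 2.3333·(sin 0.4528 − sin -1.0472) = 5.5415
y' = 4.5 − 2.3333·(cos 0.4528 − cos -1.0472) = 3.5685

(5.5415, 3.5685, 0.4528)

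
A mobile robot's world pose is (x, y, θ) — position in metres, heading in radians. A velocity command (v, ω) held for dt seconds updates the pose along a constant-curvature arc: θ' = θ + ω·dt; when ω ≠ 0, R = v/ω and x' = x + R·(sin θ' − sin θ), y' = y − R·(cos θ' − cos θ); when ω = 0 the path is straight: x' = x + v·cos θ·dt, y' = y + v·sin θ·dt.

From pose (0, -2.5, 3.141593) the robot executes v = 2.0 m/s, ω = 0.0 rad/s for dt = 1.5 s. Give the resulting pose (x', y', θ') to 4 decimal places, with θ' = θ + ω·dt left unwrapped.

θ' = 3.1416 + 0.0·1.5 = 3.1416
ω = 0 → straight: x' = 0 + 2.0·cos(3.1416)·1.5 = -3.0000
y' = -2.5 + 2.0·sin(3.1416)·1.5 = -2.5000

(-3.0000, -2.5000, 3.1416)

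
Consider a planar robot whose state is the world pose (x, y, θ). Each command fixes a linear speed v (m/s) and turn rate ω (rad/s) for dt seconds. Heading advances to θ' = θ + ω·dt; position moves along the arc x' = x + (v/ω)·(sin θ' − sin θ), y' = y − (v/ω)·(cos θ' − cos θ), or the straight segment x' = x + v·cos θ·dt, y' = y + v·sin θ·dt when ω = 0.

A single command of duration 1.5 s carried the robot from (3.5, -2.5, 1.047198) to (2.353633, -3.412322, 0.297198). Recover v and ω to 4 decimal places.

Δθ = 0.297198 − 1.047198 = -0.750000
ω = Δθ/dt = -0.750000/1.5 = -0.5000
R = Δx/(sin θ' − sin θ) = 2.0000
v = R·ω = 2.0000·-0.5000 = -1.0000

v = -1.0000, ω = -0.5000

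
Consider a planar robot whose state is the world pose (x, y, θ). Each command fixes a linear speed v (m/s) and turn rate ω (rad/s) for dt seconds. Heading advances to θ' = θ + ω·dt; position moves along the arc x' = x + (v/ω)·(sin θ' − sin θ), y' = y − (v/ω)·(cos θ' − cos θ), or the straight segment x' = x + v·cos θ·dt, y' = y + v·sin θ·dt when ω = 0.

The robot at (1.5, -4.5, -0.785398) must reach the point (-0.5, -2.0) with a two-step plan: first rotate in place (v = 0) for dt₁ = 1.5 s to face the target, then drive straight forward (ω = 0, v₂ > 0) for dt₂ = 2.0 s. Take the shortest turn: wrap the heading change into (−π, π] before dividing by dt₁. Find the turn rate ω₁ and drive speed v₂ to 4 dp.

heading to target = atan2(-2−-4.5, -0.5−1.5) = 2.2455
Δθ = wrap(2.2455 − -0.7854) = 3.0309; ω₁ = Δθ/dt₁ = 2.0206
distance = √((-0.5−1.5)² + (-2−-4.5)²) = 3.2016; v₂ = distance/dt₂ = 1.6008

ω₁ = 2.0206, v₂ = 1.6008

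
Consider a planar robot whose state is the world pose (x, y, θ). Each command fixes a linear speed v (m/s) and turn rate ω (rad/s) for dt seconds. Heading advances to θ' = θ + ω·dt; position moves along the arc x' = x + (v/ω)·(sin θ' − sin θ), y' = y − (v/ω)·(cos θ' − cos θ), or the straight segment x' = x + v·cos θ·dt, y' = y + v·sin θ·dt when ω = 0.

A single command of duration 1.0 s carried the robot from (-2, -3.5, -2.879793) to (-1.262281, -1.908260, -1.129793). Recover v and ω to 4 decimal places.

v = -2.0000, ω = 1.7500

Δθ = -1.129793 − -2.879793 = 1.750000
ω = Δθ/dt = 1.750000/1.0 = 1.7500
R = −Δy/(cos θ' − cos θ) = -1.1429
v = R·ω = -1.1429·1.7500 = -2.0000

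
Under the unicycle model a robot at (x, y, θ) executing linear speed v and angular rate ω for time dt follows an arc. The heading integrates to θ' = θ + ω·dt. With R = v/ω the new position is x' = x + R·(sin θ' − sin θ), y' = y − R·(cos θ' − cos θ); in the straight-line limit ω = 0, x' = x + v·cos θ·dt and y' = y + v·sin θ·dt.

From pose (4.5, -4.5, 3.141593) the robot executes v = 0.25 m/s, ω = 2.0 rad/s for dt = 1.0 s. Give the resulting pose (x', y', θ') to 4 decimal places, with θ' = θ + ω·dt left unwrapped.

θ' = 3.1416 + 2.0·1.0 = 5.1416
R = v/ω = 0.25/2.0 = 0.1250
x' = 4.5 + 0.1250·(sin 5.1416 − sin 3.1416) = 4.3863
y' = -4.5 − 0.1250·(cos 5.1416 − cos 3.1416) = -4.6770

(4.3863, -4.6770, 5.1416)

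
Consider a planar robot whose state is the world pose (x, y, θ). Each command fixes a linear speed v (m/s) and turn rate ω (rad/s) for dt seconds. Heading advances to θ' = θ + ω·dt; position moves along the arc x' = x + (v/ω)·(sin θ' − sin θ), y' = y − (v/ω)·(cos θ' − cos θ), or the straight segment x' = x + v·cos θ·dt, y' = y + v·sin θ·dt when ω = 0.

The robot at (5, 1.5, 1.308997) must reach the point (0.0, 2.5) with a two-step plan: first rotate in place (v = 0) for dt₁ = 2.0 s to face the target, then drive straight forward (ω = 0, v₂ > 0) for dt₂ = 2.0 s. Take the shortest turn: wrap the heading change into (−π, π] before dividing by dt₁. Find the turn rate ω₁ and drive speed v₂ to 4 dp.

heading to target = atan2(2.5−1.5, 0−5) = 2.9442
Δθ = wrap(2.9442 − 1.3090) = 1.6352; ω₁ = Δθ/dt₁ = 0.8176
distance = √((0−5)² + (2.5−1.5)²) = 5.0990; v₂ = distance/dt₂ = 2.5495

ω₁ = 0.8176, v₂ = 2.5495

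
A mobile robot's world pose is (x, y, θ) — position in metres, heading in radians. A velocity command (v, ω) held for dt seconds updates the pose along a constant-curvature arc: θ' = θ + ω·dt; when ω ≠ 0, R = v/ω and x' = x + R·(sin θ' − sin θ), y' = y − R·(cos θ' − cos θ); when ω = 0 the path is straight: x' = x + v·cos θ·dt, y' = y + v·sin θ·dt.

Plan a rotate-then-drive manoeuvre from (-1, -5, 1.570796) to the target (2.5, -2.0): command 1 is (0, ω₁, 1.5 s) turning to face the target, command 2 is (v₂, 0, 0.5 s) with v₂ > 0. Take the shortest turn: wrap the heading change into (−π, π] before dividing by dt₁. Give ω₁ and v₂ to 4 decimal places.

ω₁ = -0.5748, v₂ = 9.2195

heading to target = atan2(-2−-5, 2.5−-1) = 0.7086
Δθ = wrap(0.7086 − 1.5708) = -0.8622; ω₁ = Δθ/dt₁ = -0.5748
distance = √((2.5−-1)² + (-2−-5)²) = 4.6098; v₂ = distance/dt₂ = 9.2195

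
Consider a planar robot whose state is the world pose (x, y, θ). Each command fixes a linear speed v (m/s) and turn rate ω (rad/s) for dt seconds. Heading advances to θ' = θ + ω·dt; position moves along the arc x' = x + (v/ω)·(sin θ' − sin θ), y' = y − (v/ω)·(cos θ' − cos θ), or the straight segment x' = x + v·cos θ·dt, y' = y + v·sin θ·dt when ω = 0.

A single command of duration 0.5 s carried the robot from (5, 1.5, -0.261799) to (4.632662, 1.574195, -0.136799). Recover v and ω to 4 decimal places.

v = -0.7500, ω = 0.2500

Δθ = -0.136799 − -0.261799 = 0.125000
ω = Δθ/dt = 0.125000/0.5 = 0.2500
R = Δx/(sin θ' − sin θ) = -3.0000
v = R·ω = -3.0000·0.2500 = -0.7500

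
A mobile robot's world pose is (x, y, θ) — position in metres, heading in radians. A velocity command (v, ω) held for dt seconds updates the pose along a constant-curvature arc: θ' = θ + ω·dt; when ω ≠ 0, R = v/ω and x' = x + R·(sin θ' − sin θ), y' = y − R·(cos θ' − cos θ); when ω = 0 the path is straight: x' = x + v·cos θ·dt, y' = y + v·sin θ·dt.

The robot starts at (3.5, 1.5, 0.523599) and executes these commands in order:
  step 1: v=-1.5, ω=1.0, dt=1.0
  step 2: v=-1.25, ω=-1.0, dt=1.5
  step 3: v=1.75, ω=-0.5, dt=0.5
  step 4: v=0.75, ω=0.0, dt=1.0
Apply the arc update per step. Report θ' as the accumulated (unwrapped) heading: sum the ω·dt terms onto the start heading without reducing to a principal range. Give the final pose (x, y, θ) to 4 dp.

(3.1317, -1.1756, -0.2264)

step 1: θ'=1.5236 (R=-1.5000) → pose (2.7517, 0.2717, 1.5236)
step 2: θ'=0.0236 (R=1.2500) → pose (1.5326, -0.9189, 0.0236)
step 3: θ'=-0.2264 (R=-3.5000) → pose (2.4008, -1.0073, -0.2264)
step 4: θ'=-0.2264 (straight) → pose (3.1317, -1.1756, -0.2264)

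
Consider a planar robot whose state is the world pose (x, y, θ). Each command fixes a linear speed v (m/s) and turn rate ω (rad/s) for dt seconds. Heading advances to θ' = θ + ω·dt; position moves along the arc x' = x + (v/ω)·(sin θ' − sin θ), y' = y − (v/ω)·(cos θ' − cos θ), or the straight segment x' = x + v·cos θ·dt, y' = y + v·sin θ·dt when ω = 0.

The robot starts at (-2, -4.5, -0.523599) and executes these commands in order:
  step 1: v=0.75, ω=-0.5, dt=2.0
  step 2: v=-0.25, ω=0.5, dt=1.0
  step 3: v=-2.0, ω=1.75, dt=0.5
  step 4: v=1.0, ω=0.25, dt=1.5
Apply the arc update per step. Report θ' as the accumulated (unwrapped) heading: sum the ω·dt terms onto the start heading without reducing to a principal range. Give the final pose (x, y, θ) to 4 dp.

step 1: θ'=-1.5236 (R=-1.5000) → pose (-1.2517, -5.7283, -1.5236)
step 2: θ'=-1.0236 (R=-0.5000) → pose (-1.3241, -5.4917, -1.0236)
step 3: θ'=-0.1486 (R=-1.1429) → pose (-2.1309, -4.9561, -0.1486)
step 4: θ'=0.2264 (R=4.0000) → pose (-0.6408, -4.8981, 0.2264)

(-0.6408, -4.8981, 0.2264)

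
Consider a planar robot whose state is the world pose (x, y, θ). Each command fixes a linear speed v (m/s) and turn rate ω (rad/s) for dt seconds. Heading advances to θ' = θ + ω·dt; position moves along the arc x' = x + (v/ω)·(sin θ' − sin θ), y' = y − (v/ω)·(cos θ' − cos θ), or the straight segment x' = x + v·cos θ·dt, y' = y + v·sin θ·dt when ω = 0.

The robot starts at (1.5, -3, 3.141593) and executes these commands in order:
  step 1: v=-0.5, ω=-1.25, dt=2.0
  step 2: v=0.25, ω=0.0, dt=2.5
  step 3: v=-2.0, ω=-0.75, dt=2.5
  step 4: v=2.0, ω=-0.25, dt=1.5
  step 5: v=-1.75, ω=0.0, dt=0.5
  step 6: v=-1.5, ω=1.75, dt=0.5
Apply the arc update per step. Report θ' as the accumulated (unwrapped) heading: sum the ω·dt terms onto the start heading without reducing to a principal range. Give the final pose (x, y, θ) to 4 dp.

step 1: θ'=0.6416 (R=0.4000) → pose (1.7394, -3.7205, 0.6416)
step 2: θ'=0.6416 (straight) → pose (2.2401, -3.3464, 0.6416)
step 3: θ'=-1.2334 (R=2.6667) → pose (-1.8721, -2.0928, -1.2334)
step 4: θ'=-1.6084 (R=-8.0000) → pose (-1.4268, -5.0418, -1.6084)
step 5: θ'=-1.6084 (straight) → pose (-1.3939, -4.1674, -1.6084)
step 6: θ'=-0.7334 (R=-0.8571) → pose (-1.6766, -3.4984, -0.7334)

(-1.6766, -3.4984, -0.7334)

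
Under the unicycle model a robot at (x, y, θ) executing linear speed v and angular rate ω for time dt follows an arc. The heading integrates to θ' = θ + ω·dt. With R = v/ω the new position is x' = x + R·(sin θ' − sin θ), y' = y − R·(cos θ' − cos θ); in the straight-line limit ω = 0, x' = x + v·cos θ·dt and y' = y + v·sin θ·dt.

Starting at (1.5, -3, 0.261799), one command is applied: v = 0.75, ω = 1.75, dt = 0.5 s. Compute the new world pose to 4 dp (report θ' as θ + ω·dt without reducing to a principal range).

(1.7779, -2.7662, 1.1368)

θ' = 0.2618 + 1.75·0.5 = 1.1368
R = v/ω = 0.75/1.75 = 0.4286
x' = 1.5 + 0.4286·(sin 1.1368 − sin 0.2618) = 1.7779
y' = -3 − 0.4286·(cos 1.1368 − cos 0.2618) = -2.7662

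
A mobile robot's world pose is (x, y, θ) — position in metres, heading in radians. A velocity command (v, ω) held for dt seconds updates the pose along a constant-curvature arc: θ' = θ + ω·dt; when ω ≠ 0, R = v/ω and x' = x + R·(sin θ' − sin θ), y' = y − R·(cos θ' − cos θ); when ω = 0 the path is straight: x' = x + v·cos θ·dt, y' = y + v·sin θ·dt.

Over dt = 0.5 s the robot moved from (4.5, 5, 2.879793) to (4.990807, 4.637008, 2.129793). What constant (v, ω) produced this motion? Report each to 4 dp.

Δθ = 2.129793 − 2.879793 = -0.750000
ω = Δθ/dt = -0.750000/0.5 = -1.5000
R = Δx/(sin θ' − sin θ) = 0.8333
v = R·ω = 0.8333·-1.5000 = -1.2500

v = -1.2500, ω = -1.5000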